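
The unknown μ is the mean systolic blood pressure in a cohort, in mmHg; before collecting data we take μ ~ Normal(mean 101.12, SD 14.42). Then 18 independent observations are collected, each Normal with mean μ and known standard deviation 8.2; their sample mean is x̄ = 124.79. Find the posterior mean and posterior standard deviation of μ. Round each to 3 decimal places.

Prior precision 1/τ₀² = 1/14.42² = 0.00480916; data precision n/σ² = 18/8.2² = 0.267698.
Posterior precision = 0.00480916 + 0.267698 = 0.272507, giving posterior SD = 1/√0.272507 = 1.916.
Posterior mean = (0.00480916·101.12 + 0.267698·124.79) / 0.272507 = 124.372.

Posterior mean ≈ 124.372; posterior SD ≈ 1.916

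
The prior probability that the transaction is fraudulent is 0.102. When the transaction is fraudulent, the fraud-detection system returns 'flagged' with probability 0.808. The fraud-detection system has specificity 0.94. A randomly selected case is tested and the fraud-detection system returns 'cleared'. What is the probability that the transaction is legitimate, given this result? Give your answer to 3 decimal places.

Write H for 'the transaction is fraudulent'. Prior odds H:¬H = 0.102/0.898 = 0.11359. For the 'cleared' outcome, the likelihood ratio is 0.192/0.94 = 0.20426.
Posterior odds = 0.11359 × 0.20426 = 0.023200, so P(H|E) = 0.023200/(1+0.023200) = 0.023. Then P(¬H|E) = 1 − 0.023 = 0.977.

P(¬H | E) ≈ 0.977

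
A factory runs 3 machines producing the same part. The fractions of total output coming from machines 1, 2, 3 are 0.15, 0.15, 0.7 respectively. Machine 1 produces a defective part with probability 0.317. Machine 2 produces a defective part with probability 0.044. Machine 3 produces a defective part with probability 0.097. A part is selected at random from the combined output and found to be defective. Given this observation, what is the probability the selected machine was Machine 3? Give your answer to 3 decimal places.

Posterior probability ≈ 0.556

P(defective|M1) = 0.317; P(defective|M2) = 0.044; P(defective|M3) = 0.097.
Prior × likelihood for each source: 0.15·0.317=0.04755, 0.15·0.044=0.006600, 0.7·0.097=0.06790. Summing gives P(defective) = 0.12205.
P(Machine 3 | defective) = 0.06790 / 0.12205 = 0.556.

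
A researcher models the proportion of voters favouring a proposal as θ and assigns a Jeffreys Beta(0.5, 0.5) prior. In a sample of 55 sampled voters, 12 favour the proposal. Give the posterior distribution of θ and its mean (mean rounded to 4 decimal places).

Posterior: Beta(12.5, 43.5); mean ≈ 0.2232

The binomial likelihood is conjugate to the Beta prior: with 12 successes and 43 failures, the posterior is Beta(0.5+12, 0.5+43) = Beta(12.5, 43.5).
Posterior mean = α/(α+β) = 12.5/56 = 0.2232.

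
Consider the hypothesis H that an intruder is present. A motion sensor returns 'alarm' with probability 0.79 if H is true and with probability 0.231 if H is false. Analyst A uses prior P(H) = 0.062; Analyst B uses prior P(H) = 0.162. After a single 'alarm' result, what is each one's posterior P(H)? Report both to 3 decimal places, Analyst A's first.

Analyst A: 0.184; Analyst B: 0.398

The likelihood ratio for an 'alarm' result is 0.79/0.231 = 3.4199.
Analyst A: prior odds 0.062/0.938 = 0.066098; posterior odds 0.22605; posterior probability 0.184.
Analyst B: prior odds 0.162/0.838 = 0.19332; posterior odds 0.66113; posterior probability 0.398.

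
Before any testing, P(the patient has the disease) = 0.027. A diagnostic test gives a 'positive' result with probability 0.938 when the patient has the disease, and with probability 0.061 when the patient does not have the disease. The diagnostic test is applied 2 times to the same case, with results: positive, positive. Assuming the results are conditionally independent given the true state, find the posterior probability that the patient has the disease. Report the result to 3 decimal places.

Posterior P(H) ≈ 0.868

With H the event that the patient has the disease, the joint likelihood of the observed sequence is P(data|H) = 0.938·0.938 = 0.87984 and P(data|¬H) = 0.061·0.061 = 0.0037210.
Bayes: P(H|data) = 0.027·0.87984 / (0.027·0.87984 + 0.973·0.0037210) = 0.023756/0.027376 = 0.8677.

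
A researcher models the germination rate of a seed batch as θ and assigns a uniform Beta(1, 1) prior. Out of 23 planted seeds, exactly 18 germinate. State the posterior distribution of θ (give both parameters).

Posterior: Beta(19, 6)

Observing 18 successes and 5 failures updates Beta(1, 1) by adding the success and failure counts to the two shape parameters: α = 1+18 = 19, β = 1+5 = 6.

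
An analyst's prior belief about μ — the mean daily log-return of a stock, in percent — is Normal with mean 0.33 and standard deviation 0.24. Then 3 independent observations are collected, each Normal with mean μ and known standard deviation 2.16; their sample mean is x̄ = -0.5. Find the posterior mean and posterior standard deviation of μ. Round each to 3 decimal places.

Posterior mean ≈ 0.300; posterior SD ≈ 0.236

With known σ, the Normal prior is conjugate. Weight on the data is w = (n/σ²)/(n/σ² + 1/τ₀²) = 0.643004/(0.643004+17.3611) = 0.035714.
Posterior mean = w·x̄ + (1−w)·μ₀ = 0.035714·-0.5 + 0.96429·0.33 = 0.300. Posterior variance = 1/(0.643004+17.3611) = 0.0555429, so SD = 0.236.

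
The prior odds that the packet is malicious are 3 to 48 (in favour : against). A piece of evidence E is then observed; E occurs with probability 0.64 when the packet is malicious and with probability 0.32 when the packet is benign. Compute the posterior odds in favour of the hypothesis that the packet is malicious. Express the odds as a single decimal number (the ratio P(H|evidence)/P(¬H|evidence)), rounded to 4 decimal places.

Prior odds = 3/48 = 0.062500. In log-odds, ln(0.062500) = -2.7726.
Add log likelihood ratio: ln(2.0000) = 0.69315.
Posterior log-odds = -2.0794, so posterior odds = exp(-2.0794) = 0.12500.

Posterior odds ≈ 0.1250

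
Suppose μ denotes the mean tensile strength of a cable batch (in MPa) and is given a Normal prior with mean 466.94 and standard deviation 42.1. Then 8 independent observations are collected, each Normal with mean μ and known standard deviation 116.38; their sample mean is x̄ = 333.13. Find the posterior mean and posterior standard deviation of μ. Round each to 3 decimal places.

With known σ, the Normal prior is conjugate. Weight on the data is w = (n/σ²)/(n/σ² + 1/τ₀²) = 0.00059065/(0.00059065+0.00056420) = 0.51145.
Posterior mean = w·x̄ + (1−w)·μ₀ = 0.51145·333.13 + 0.48855·466.94 = 398.503. Posterior variance = 1/(0.00059065+0.00056420) = 865.908, so SD = 29.426.

Posterior mean ≈ 398.503; posterior SD ≈ 29.426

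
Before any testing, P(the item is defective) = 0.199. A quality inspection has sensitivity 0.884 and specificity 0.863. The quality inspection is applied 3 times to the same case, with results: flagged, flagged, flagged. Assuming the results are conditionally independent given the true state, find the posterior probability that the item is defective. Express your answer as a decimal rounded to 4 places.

Posterior P(H) ≈ 0.9852

With H the event that the item is defective, the joint likelihood of the observed sequence is P(data|H) = 0.884·0.884·0.884 = 0.69081 and P(data|¬H) = 0.137·0.137·0.137 = 0.0025714.
Bayes: P(H|data) = 0.199·0.69081 / (0.199·0.69081 + 0.801·0.0025714) = 0.13747/0.13953 = 0.9852.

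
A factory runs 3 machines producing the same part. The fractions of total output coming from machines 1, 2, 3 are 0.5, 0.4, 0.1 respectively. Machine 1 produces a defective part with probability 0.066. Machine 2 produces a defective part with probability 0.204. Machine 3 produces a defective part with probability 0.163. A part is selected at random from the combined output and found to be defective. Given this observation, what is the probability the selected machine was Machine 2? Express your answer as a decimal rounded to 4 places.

Tabulate prior·likelihood by source: [1] prior 0.5, lik 0.066, product 0.03300; [2] prior 0.4, lik 0.204, product 0.08160; [3] prior 0.1, lik 0.163, product 0.01630.
Normalizing constant = 0.13090; the posterior for Machine 2 is its product over the sum, 0.08160/0.13090 = 0.6234.

Posterior probability ≈ 0.6234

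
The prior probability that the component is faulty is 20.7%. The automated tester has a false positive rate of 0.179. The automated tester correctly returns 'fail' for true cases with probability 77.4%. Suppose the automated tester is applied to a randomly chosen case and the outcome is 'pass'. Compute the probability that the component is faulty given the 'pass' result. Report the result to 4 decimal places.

Let H be the event that the component is faulty. P(H) = 0.207, so P(¬H) = 0.793. With E the 'pass' result, P(E|H) = 0.226 and P(E|¬H) = 0.821.
P(E) = 0.226·0.207 + 0.821·0.793 = 0.046782 + 0.65105 = 0.69783.
By Bayes' theorem, P(H|E) = 0.046782 / 0.69783 = 0.0670.

P(H | E) ≈ 0.0670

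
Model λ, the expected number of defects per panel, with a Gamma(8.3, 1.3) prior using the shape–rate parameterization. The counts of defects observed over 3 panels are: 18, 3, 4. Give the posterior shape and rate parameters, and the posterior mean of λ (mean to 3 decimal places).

Posterior: Gamma(shape=33.3, rate=4.3); mean ≈ 7.744

Total count ∑xᵢ = 25 over n = 3 panels.
Gamma is conjugate to the Poisson likelihood: posterior is Gamma(shape = 8.3+25 = 33.3, rate = 1.3+3 = 4.3).
E[λ | data] = 33.3/4.3 = 7.744.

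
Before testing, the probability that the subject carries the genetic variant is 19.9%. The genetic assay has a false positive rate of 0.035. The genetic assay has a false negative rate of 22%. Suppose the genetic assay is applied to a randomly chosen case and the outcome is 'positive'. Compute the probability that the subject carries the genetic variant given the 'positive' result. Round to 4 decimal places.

Let H be the event that the subject carries the genetic variant. P(H) = 0.199, so P(¬H) = 0.801. With E the 'positive' result, P(E|H) = 0.78 and P(E|¬H) = 0.035.
P(E) = 0.78·0.199 + 0.035·0.801 = 0.15522 + 0.028035 = 0.18326.
By Bayes' theorem, P(H|E) = 0.15522 / 0.18326 = 0.8470.

P(H | E) ≈ 0.8470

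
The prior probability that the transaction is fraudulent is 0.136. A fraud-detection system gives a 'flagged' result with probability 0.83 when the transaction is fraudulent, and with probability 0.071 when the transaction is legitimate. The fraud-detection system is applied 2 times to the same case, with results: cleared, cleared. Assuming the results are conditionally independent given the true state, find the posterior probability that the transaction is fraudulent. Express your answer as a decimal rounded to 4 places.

Posterior P(H) ≈ 0.0052

With H the event that the transaction is fraudulent, the joint likelihood of the observed sequence is P(data|H) = 0.17·0.17 = 0.028900 and P(data|¬H) = 0.929·0.929 = 0.86304.
Bayes: P(H|data) = 0.136·0.028900 / (0.136·0.028900 + 0.864·0.86304) = 0.0039304/0.74960 = 0.0052.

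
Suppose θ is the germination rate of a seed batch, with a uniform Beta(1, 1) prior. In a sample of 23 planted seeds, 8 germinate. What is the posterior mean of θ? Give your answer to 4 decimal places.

Posterior mean ≈ 0.3600

The binomial likelihood is conjugate to the Beta prior: with 8 successes and 15 failures, the posterior is Beta(1+8, 1+15) = Beta(9, 16).
E[θ | data] = 9/(9+16) = 0.3600.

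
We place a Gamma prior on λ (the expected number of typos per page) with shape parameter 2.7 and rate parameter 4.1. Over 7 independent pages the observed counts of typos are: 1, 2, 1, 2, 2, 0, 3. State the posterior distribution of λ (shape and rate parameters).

The Poisson likelihood adds the total count to the shape and the number of exposure periods to the rate. Here ∑xᵢ = 11 and n = 7, so shape 2.7→13.7 and rate 4.1→11.1.

Posterior: Gamma(shape=13.7, rate=11.1)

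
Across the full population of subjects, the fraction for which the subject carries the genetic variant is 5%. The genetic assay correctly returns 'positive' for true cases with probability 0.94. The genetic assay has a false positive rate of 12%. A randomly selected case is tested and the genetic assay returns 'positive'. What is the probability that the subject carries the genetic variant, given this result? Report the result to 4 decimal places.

P(H | E) ≈ 0.2919

Write H for 'the subject carries the genetic variant'. Prior odds H:¬H = 0.05/0.95 = 0.052632. For the 'positive' outcome, the likelihood ratio is 0.94/0.12 = 7.8333.
Posterior odds = 0.052632 × 7.8333 = 0.41228, so P(H|E) = 0.41228/(1+0.41228) = 0.2919.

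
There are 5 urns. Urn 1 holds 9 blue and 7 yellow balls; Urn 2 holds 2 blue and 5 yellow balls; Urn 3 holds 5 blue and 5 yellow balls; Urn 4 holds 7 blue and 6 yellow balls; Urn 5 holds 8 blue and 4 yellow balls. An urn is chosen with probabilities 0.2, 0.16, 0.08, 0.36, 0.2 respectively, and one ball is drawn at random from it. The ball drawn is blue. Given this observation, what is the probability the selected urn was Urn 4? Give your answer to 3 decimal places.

Posterior probability ≈ 0.369

Tabulate prior·likelihood by source: [1] prior 0.2, lik 0.5625, product 0.1125; [2] prior 0.16, lik 0.2857, product 0.04571; [3] prior 0.08, lik 0.5, product 0.04000; [4] prior 0.36, lik 0.5385, product 0.1938; [5] prior 0.2, lik 0.6667, product 0.1333.
Normalizing constant = 0.52539; the posterior for Urn 4 is its product over the sum, 0.1938/0.52539 = 0.369.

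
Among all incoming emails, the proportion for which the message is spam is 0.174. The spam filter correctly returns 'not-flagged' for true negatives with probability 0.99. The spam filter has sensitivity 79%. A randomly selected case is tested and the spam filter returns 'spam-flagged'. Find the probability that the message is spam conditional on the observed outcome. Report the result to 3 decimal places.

P(H | E) ≈ 0.943

Let H be the event that the message is spam. P(H) = 0.174, so P(¬H) = 0.826. With E the 'spam-flagged' result, P(E|H) = 0.79 and P(E|¬H) = 0.01.
P(E) = 0.79·0.174 + 0.01·0.826 = 0.13746 + 0.0082600 = 0.14572.
By Bayes' theorem, P(H|E) = 0.13746 / 0.14572 = 0.943.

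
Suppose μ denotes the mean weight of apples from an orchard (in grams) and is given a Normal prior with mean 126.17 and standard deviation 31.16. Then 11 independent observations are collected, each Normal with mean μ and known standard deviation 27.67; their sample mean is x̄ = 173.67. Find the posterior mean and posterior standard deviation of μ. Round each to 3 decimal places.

Prior precision 1/τ₀² = 1/31.16² = 0.00102992; data precision n/σ² = 11/27.67² = 0.0143673.
Posterior precision = 0.00102992 + 0.0143673 = 0.0153972, giving posterior SD = 1/√0.0153972 = 8.059.
Posterior mean = (0.00102992·126.17 + 0.0143673·173.67) / 0.0153972 = 170.493.

Posterior mean ≈ 170.493; posterior SD ≈ 8.059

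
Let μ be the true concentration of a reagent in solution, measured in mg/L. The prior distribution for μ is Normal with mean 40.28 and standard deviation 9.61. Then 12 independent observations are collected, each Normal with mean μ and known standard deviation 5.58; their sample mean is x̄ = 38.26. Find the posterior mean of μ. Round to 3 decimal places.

With known σ, the Normal prior is conjugate. Weight on the data is w = (n/σ²)/(n/σ² + 1/τ₀²) = 0.385401/(0.385401+0.0108281) = 0.97267.
Posterior mean = w·x̄ + (1−w)·μ₀ = 0.97267·38.26 + 0.027328·40.28 = 38.315.

Posterior mean ≈ 38.315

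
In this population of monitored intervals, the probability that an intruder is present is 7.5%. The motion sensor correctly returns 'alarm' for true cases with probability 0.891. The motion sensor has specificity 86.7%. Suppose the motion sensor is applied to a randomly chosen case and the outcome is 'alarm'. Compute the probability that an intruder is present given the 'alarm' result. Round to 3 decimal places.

P(H | E) ≈ 0.352

Write H for 'an intruder is present'. Prior odds H:¬H = 0.075/0.925 = 0.081081. For the 'alarm' outcome, the likelihood ratio is 0.891/0.133 = 6.6992.
Posterior odds = 0.081081 × 6.6992 = 0.54318, so P(H|E) = 0.54318/(1+0.54318) = 0.352.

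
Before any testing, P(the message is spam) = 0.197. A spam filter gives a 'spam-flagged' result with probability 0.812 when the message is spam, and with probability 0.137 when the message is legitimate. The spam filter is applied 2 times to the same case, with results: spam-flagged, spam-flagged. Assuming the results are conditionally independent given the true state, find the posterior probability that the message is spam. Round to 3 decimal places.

With H the event that the message is spam, the joint likelihood of the observed sequence is P(data|H) = 0.812·0.812 = 0.65934 and P(data|¬H) = 0.137·0.137 = 0.018769.
Bayes: P(H|data) = 0.197·0.65934 / (0.197·0.65934 + 0.803·0.018769) = 0.12989/0.14496 = 0.8960.

Posterior P(H) ≈ 0.896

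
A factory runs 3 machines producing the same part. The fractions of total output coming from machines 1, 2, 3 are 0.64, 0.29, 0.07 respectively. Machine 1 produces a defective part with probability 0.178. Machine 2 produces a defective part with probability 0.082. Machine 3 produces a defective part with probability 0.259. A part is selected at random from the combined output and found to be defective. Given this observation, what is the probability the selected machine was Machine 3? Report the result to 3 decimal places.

Posterior probability ≈ 0.116

P(defective|M1) = 0.178; P(defective|M2) = 0.082; P(defective|M3) = 0.259.
Prior × likelihood for each source: 0.64·0.178=0.1139, 0.29·0.082=0.02378, 0.07·0.259=0.01813. Summing gives P(defective) = 0.15583.
P(Machine 3 | defective) = 0.01813 / 0.15583 = 0.116.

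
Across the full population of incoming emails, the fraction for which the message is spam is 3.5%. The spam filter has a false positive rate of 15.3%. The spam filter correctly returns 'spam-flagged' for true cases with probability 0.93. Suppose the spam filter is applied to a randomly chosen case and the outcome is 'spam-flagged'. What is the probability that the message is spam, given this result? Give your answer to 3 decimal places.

P(H | E) ≈ 0.181

Let H be the event that the message is spam. P(H) = 0.035, so P(¬H) = 0.965. With E the 'spam-flagged' result, P(E|H) = 0.93 and P(E|¬H) = 0.153.
P(E) = 0.93·0.035 + 0.153·0.965 = 0.032550 + 0.14764 = 0.18019.
By Bayes' theorem, P(H|E) = 0.032550 / 0.18019 = 0.181.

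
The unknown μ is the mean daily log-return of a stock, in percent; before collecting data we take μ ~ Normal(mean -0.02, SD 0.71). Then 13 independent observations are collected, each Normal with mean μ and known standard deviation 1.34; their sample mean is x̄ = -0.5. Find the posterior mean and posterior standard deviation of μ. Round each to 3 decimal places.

Posterior mean ≈ -0.397; posterior SD ≈ 0.329

Prior precision 1/τ₀² = 1/0.71² = 1.98373; data precision n/σ² = 13/1.34² = 7.23992.
Posterior precision = 1.98373 + 7.23992 = 9.22365, giving posterior SD = 1/√9.22365 = 0.329.
Posterior mean = (1.98373·-0.02 + 7.23992·-0.5) / 9.22365 = -0.397.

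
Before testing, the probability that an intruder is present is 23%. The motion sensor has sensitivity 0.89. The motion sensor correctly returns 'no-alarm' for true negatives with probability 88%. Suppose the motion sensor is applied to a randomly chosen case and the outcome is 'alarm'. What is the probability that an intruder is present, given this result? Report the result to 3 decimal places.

P(H | E) ≈ 0.689

Write H for 'an intruder is present'. Prior odds H:¬H = 0.23/0.77 = 0.29870. For the 'alarm' outcome, the likelihood ratio is 0.89/0.12 = 7.4167.
Posterior odds = 0.29870 × 7.4167 = 2.2154, so P(H|E) = 2.2154/(1+2.2154) = 0.689.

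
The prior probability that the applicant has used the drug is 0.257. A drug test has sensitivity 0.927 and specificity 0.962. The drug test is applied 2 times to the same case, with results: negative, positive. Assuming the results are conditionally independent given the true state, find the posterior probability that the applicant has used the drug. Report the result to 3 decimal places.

With H the event that the applicant has used the drug, the joint likelihood of the observed sequence is P(data|H) = 0.073·0.927 = 0.067671 and P(data|¬H) = 0.962·0.038 = 0.036556.
Bayes: P(H|data) = 0.257·0.067671 / (0.257·0.067671 + 0.743·0.036556) = 0.017391/0.044553 = 0.3904.

Posterior P(H) ≈ 0.390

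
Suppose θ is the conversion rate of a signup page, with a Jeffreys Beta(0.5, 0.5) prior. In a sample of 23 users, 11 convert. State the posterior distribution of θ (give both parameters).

The binomial likelihood is conjugate to the Beta prior: with 11 successes and 12 failures, the posterior is Beta(0.5+11, 0.5+12) = Beta(11.5, 12.5).

Posterior: Beta(11.5, 12.5)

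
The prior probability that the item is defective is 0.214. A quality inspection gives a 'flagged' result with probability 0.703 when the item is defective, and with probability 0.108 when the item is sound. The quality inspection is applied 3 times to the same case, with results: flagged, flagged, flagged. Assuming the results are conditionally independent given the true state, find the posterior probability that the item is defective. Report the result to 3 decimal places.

Posterior P(H) ≈ 0.987

Let H be the event that the item is defective; start with P(H) = 0.214. P('flagged'|H) = 0.703, P('flagged'|¬H) = 0.108.
Update on result 1 ('flagged'): P(H) ← 0.703·0.2140 / (0.703·0.2140 + 0.108·0.7860) = 0.15044/0.23533 = 0.6393.
Update on result 2 ('flagged'): P(H) ← 0.703·0.6393 / (0.703·0.6393 + 0.108·0.3607) = 0.44941/0.48837 = 0.9202.
Update on result 3 ('flagged'): P(H) ← 0.703·0.9202 / (0.703·0.9202 + 0.108·0.0798) = 0.64692/0.65554 = 0.9869.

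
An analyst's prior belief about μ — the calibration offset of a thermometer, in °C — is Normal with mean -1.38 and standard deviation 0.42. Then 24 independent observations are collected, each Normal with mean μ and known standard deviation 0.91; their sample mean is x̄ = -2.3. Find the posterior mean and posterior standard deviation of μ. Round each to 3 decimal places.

Posterior mean ≈ -2.149; posterior SD ≈ 0.170

Prior precision 1/τ₀² = 1/0.42² = 5.66893; data precision n/σ² = 24/0.91² = 28.9820.
Posterior precision = 5.66893 + 28.9820 = 34.6509, giving posterior SD = 1/√34.6509 = 0.170.
Posterior mean = (5.66893·-1.38 + 28.9820·-2.3) / 34.6509 = -2.149.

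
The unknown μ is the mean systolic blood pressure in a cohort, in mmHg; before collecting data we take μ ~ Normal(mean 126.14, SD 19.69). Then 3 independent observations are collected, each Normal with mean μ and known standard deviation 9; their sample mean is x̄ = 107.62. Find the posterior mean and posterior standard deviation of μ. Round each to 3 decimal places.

Prior precision 1/τ₀² = 1/19.69² = 0.00257934; data precision n/σ² = 3/9² = 0.0370370.
Posterior precision = 0.00257934 + 0.0370370 = 0.0396164, giving posterior SD = 1/√0.0396164 = 5.024.
Posterior mean = (0.00257934·126.14 + 0.0370370·107.62) / 0.0396164 = 108.826.

Posterior mean ≈ 108.826; posterior SD ≈ 5.024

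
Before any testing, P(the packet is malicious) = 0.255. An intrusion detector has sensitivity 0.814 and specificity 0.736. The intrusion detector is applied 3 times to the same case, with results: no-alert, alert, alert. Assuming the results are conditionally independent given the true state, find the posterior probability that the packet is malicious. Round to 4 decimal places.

With H the event that the packet is malicious, the joint likelihood of the observed sequence is P(data|H) = 0.186·0.814·0.814 = 0.12324 and P(data|¬H) = 0.736·0.264·0.264 = 0.051296.
Bayes: P(H|data) = 0.255·0.12324 / (0.255·0.12324 + 0.745·0.051296) = 0.031427/0.069643 = 0.4513.

Posterior P(H) ≈ 0.4513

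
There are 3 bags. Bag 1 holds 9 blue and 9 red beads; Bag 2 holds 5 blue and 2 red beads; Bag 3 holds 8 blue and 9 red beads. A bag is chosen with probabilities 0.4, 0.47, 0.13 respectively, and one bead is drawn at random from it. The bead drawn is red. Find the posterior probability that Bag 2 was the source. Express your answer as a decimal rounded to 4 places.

Posterior probability ≈ 0.3331

P(red|Bag 1) = 0.5; P(red|Bag 2) = 0.2857; P(red|Bag 3) = 0.5294.
Prior × likelihood for each source: 0.4·0.5=0.2000, 0.47·0.2857=0.1343, 0.13·0.5294=0.06882. Summing gives P(red) = 0.40311.
P(Bag 2 | red) = 0.1343 / 0.40311 = 0.3331.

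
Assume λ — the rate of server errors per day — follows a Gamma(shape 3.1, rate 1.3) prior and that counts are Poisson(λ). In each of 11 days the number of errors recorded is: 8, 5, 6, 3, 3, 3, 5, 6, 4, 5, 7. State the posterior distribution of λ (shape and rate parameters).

Posterior: Gamma(shape=58.1, rate=12.3)

Total count ∑xᵢ = 55 over n = 11 days.
Gamma is conjugate to the Poisson likelihood: posterior is Gamma(shape = 3.1+55 = 58.1, rate = 1.3+11 = 12.3).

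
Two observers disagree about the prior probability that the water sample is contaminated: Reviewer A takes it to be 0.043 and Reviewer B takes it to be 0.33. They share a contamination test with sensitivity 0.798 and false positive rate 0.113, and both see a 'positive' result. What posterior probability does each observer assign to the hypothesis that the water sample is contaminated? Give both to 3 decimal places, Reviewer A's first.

Reviewer A: 0.241; Reviewer B: 0.777

P('+'|H) = 0.798, P('+'|¬H) = 0.113.
Reviewer A: numerator 0.798·0.043 = 0.034314; evidence = 0.034314+0.113·0.957 = 0.14245; posterior = 0.241.
Reviewer B: numerator 0.798·0.33 = 0.26334; evidence = 0.26334+0.113·0.67 = 0.33905; posterior = 0.777.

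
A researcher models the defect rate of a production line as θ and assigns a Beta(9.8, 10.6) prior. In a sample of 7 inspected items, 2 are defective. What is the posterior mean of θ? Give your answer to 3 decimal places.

Posterior mean ≈ 0.431

Observing 2 successes and 5 failures updates Beta(9.8, 10.6) by adding the success and failure counts to the two shape parameters: α = 9.8+2 = 11.8, β = 10.6+5 = 15.6.
Posterior mean = α/(α+β) = 11.8/27.4 = 0.431.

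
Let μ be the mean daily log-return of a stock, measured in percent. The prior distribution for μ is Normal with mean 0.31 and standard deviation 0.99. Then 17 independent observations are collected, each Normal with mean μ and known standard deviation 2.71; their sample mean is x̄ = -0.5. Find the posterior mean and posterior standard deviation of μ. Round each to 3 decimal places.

Posterior mean ≈ -0.252; posterior SD ≈ 0.548

With known σ, the Normal prior is conjugate. Weight on the data is w = (n/σ²)/(n/σ² + 1/τ₀²) = 2.31478/(2.31478+1.02030) = 0.69407.
Posterior mean = w·x̄ + (1−w)·μ₀ = 0.69407·-0.5 + 0.30593·0.31 = -0.252. Posterior variance = 1/(2.31478+1.02030) = 0.299842, so SD = 0.548.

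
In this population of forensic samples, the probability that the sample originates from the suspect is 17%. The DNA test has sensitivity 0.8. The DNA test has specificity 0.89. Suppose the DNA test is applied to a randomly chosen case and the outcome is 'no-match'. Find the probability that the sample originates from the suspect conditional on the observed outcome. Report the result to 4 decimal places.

P(H | E) ≈ 0.0440

Write H for 'the sample originates from the suspect'. Prior odds H:¬H = 0.17/0.83 = 0.20482. For the 'no-match' outcome, the likelihood ratio is 0.2/0.89 = 0.22472.
Posterior odds = 0.20482 × 0.22472 = 0.046027, so P(H|E) = 0.046027/(1+0.046027) = 0.0440.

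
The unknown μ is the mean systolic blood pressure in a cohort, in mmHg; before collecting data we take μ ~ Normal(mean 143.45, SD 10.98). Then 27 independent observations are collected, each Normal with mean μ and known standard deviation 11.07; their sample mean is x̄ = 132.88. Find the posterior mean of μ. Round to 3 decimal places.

Posterior mean ≈ 133.263

Prior precision 1/τ₀² = 1/10.98² = 0.00829460; data precision n/σ² = 27/11.07² = 0.220327.
Posterior precision = 0.00829460 + 0.220327 = 0.228622.
Posterior mean = (0.00829460·143.45 + 0.220327·132.88) / 0.228622 = 133.263.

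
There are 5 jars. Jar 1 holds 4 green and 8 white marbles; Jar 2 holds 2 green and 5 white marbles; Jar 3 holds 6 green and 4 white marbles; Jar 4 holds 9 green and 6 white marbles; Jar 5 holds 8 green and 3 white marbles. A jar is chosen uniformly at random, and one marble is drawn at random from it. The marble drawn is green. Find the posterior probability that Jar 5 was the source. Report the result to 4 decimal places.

Posterior probability ≈ 0.2856

P(green|Jar 1) = 0.3333; P(green|Jar 2) = 0.2857; P(green|Jar 3) = 0.6; P(green|Jar 4) = 0.6; P(green|Jar 5) = 0.7273.
Prior × likelihood for each source: 0.2·0.3333=0.06667, 0.2·0.2857=0.05714, 0.2·0.6=0.1200, 0.2·0.6=0.1200, 0.2·0.7273=0.1455. Summing gives P(green) = 0.50926.
P(Jar 5 | green) = 0.1455 / 0.50926 = 0.2856.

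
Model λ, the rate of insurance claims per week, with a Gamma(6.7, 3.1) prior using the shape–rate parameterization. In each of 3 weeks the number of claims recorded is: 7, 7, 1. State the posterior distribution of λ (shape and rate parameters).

Posterior: Gamma(shape=21.7, rate=6.1)

The Poisson likelihood adds the total count to the shape and the number of exposure periods to the rate. Here ∑xᵢ = 15 and n = 3, so shape 6.7→21.7 and rate 3.1→6.1.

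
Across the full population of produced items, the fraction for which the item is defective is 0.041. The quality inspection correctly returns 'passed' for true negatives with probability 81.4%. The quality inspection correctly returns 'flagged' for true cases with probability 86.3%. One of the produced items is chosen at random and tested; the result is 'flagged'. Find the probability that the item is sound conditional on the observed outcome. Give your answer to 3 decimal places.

P(¬H | E) ≈ 0.834

Let H be the event that the item is defective. P(H) = 0.041, so P(¬H) = 0.959. With E the 'flagged' result, P(E|H) = 0.863 and P(E|¬H) = 0.186.
P(E) = 0.863·0.041 + 0.186·0.959 = 0.035383 + 0.17837 = 0.21376.
By Bayes' theorem, P(H|E) = 0.035383 / 0.21376 = 0.166. Hence P(¬H|E) = 1 − 0.166 = 0.834.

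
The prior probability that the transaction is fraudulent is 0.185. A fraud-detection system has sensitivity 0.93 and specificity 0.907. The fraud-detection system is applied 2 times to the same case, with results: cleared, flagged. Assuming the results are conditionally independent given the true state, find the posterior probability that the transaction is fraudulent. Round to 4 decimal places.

With H the event that the transaction is fraudulent, the joint likelihood of the observed sequence is P(data|H) = 0.07·0.93 = 0.065100 and P(data|¬H) = 0.907·0.093 = 0.084351.
Bayes: P(H|data) = 0.185·0.065100 / (0.185·0.065100 + 0.815·0.084351) = 0.012044/0.080790 = 0.1491.

Posterior P(H) ≈ 0.1491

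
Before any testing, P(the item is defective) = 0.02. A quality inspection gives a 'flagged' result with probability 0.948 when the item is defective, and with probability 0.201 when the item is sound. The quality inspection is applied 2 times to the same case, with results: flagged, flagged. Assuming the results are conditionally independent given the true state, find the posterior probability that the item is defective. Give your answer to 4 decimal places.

Posterior P(H) ≈ 0.3122

With H the event that the item is defective, the joint likelihood of the observed sequence is P(data|H) = 0.948·0.948 = 0.89870 and P(data|¬H) = 0.201·0.201 = 0.040401.
Bayes: P(H|data) = 0.02·0.89870 / (0.02·0.89870 + 0.98·0.040401) = 0.017974/0.057567 = 0.3122.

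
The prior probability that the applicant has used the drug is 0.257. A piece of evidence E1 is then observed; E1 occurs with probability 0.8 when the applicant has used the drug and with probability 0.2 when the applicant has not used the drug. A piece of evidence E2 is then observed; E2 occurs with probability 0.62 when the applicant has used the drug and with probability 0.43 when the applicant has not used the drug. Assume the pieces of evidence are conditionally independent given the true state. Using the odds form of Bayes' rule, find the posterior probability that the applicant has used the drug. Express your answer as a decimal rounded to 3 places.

Posterior probability ≈ 0.666

Prior odds = 0.257/(1−0.257) = 0.34590. In log-odds, ln(0.34590) = -1.0616.
Add log likelihood ratios: ln(4.0000) + ln(1.4419) = 1.7522.
Posterior log-odds = 0.69061, so posterior odds = exp(0.69061) = 1.9949. Converting, P(H|E) = 1.9949/2.9949 = 0.666.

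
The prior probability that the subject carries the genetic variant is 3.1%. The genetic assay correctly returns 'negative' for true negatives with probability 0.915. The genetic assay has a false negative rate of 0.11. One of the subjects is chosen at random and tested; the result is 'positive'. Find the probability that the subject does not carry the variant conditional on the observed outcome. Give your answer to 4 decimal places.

P(¬H | E) ≈ 0.7491

Let H be the event that the subject carries the genetic variant. P(H) = 0.031, so P(¬H) = 0.969. With E the 'positive' result, P(E|H) = 0.89 and P(E|¬H) = 0.085.
P(E) = 0.89·0.031 + 0.085·0.969 = 0.027590 + 0.082365 = 0.10996.
By Bayes' theorem, P(H|E) = 0.027590 / 0.10996 = 0.2509. Hence P(¬H|E) = 1 − 0.2509 = 0.7491.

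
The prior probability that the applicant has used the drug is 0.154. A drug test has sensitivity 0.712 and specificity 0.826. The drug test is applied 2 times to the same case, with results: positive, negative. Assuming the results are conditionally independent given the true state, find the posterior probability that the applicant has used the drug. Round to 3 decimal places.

Let H be the event that the applicant has used the drug; start with P(H) = 0.154. P('positive'|H) = 0.712, P('positive'|¬H) = 0.174.
Update on result 1 ('positive'): P(H) ← 0.712·0.1540 / (0.712·0.1540 + 0.174·0.8460) = 0.10965/0.25685 = 0.4269.
Update on result 2 ('negative'): P(H) ← 0.288·0.4269 / (0.288·0.4269 + 0.826·0.5731) = 0.12294/0.59633 = 0.2062.

Posterior P(H) ≈ 0.206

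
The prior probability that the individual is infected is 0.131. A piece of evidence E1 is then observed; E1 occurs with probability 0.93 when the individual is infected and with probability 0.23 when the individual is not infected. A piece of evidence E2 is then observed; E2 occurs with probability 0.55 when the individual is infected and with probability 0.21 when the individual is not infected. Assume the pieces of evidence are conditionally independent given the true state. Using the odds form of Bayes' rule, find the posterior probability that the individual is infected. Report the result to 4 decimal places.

Prior odds = 0.131/(1−0.131) = 0.15075. In log-odds, ln(0.15075) = -1.8921.
Add log likelihood ratios: ln(4.0435) + ln(2.6190) = 2.3599.
Posterior log-odds = 0.46777, so posterior odds = exp(0.46777) = 1.5964. Converting, P(H|E) = 1.5964/2.5964 = 0.6149.

Posterior probability ≈ 0.6149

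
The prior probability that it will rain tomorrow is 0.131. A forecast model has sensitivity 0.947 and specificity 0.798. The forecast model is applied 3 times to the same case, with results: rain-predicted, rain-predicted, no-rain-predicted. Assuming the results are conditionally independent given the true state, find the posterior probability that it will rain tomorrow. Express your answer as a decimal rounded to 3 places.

Let H be the event that it will rain tomorrow; start with P(H) = 0.131. P('rain-predicted'|H) = 0.947, P('rain-predicted'|¬H) = 0.202.
Update on result 1 ('rain-predicted'): P(H) ← 0.947·0.1310 / (0.947·0.1310 + 0.202·0.8690) = 0.12406/0.29960 = 0.4141.
Update on result 2 ('rain-predicted'): P(H) ← 0.947·0.4141 / (0.947·0.4141 + 0.202·0.5859) = 0.39214/0.51049 = 0.7682.
Update on result 3 ('no-rain-predicted'): P(H) ← 0.053·0.7682 / (0.053·0.7682 + 0.798·0.2318) = 0.040712/0.22573 = 0.1804.

Posterior P(H) ≈ 0.180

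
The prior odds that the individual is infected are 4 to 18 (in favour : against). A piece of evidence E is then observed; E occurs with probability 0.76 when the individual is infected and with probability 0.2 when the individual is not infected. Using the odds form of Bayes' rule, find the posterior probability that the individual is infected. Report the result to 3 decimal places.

Posterior probability ≈ 0.458

Prior odds = 4/18 = 0.22222.
Likelihood ratio for E = 0.76/0.2 = 3.8000.
Posterior odds = prior odds × LR = 0.84444.
Posterior probability = odds/(1+odds) = 0.84444/1.8444 = 0.458.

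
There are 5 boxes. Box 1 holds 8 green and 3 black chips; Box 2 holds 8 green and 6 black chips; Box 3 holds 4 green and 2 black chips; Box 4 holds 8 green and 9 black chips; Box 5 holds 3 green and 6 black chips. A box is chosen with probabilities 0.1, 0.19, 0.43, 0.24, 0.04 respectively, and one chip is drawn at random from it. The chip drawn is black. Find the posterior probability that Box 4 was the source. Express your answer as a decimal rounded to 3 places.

P(black|Box 1) = 0.2727; P(black|Box 2) = 0.4286; P(black|Box 3) = 0.3333; P(black|Box 4) = 0.5294; P(black|Box 5) = 0.6667.
Prior × likelihood for each source: 0.1·0.2727=0.02727, 0.19·0.4286=0.08143, 0.43·0.3333=0.1433, 0.24·0.5294=0.1271, 0.04·0.6667=0.02667. Summing gives P(black) = 0.40576.
P(Box 4 | black) = 0.1271 / 0.40576 = 0.313.

Posterior probability ≈ 0.313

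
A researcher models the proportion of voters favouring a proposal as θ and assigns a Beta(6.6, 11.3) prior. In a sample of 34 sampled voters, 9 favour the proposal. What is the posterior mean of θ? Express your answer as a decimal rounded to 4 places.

The binomial likelihood is conjugate to the Beta prior: with 9 successes and 25 failures, the posterior is Beta(6.6+9, 11.3+25) = Beta(15.6, 36.3).
E[θ | data] = 15.6/(15.6+36.3) = 0.3006.

Posterior mean ≈ 0.3006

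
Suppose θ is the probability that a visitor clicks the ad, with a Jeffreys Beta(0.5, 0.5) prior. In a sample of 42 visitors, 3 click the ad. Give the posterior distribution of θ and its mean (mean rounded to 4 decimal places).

The binomial likelihood is conjugate to the Beta prior: with 3 successes and 39 failures, the posterior is Beta(0.5+3, 0.5+39) = Beta(3.5, 39.5).
Posterior mean = α/(α+β) = 3.5/43 = 0.0814.

Posterior: Beta(3.5, 39.5); mean ≈ 0.0814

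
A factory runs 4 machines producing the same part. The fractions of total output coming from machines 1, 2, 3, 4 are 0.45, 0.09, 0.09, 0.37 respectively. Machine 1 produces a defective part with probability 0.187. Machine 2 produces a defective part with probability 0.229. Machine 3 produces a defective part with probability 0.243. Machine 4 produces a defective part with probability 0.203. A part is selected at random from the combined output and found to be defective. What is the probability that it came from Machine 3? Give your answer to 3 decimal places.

P(defective|M1) = 0.187; P(defective|M2) = 0.229; P(defective|M3) = 0.243; P(defective|M4) = 0.203.
Prior × likelihood for each source: 0.45·0.187=0.08415, 0.09·0.229=0.02061, 0.09·0.243=0.02187, 0.37·0.203=0.07511. Summing gives P(defective) = 0.20174.
P(Machine 3 | defective) = 0.02187 / 0.20174 = 0.108.

Posterior probability ≈ 0.108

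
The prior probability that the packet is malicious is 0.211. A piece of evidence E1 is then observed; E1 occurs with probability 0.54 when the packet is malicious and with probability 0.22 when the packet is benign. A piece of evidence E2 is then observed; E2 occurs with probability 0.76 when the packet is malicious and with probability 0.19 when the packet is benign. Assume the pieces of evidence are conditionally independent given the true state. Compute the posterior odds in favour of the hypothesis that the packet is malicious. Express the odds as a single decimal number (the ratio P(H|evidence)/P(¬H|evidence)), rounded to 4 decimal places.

Prior odds = 0.211/(1−0.211) = 0.26743. In log-odds, ln(0.26743) = -1.3189.
Add log likelihood ratios: ln(2.4545) + ln(4.0000) = 2.2842.
Posterior log-odds = 0.96533, so posterior odds = exp(0.96533) = 2.6256.

Posterior odds ≈ 2.6256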